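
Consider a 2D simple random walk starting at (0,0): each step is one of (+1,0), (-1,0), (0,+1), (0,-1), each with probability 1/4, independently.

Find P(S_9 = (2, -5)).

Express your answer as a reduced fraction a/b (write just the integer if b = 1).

Let h be the number of horizontal steps (so 9-h are vertical). To end at (2,-5) need (h+2)/2 right-steps and ((9-h)-5)/2 up-steps.
Sum over h with 2 ≤ h ≤ 4, h ≡ 0 (mod 2), 9-h ≡ 1 (mod 2):
h=2: C(9,2)·C(2,2)·C(7,1) = 36·1·7 = 252
h=4: C(9,4)·C(4,3)·C(5,0) = 126·4·1 = 504
Total favorable: 756
Total paths: 4^9 = 262144
P = 756/262144 = 189/65536

Answer: 189/65536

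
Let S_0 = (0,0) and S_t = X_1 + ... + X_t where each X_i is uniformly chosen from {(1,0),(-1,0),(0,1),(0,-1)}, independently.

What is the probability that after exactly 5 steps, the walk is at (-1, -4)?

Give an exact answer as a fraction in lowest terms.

Answer: 5/1024

Derivation:
Let h be the number of horizontal steps (so 5-h are vertical). To end at (-1,-4) need (h-1)/2 right-steps and ((5-h)-4)/2 up-steps.
Sum over h with 1 ≤ h ≤ 1, h ≡ 1 (mod 2), 5-h ≡ 0 (mod 2):
h=1: C(5,1)·C(1,0)·C(4,0) = 5·1·1 = 5
Total favorable: 5
Total paths: 4^5 = 1024
P = 5/1024 = 5/1024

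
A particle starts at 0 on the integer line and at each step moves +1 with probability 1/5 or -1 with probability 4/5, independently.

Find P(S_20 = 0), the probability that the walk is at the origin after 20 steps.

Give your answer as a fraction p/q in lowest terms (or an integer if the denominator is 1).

Answer: 193730707456/95367431640625

Derivation:
To be at 0 after 20 steps: need exactly 10 steps of +1 and 10 of -1.
Number of such sequences: C(20,10) = 184756
Each has probability (1/5)^10 · (4/5)^10 = 1048576/95367431640625
P = 184756 · 1048576/95367431640625 = 193730707456/95367431640625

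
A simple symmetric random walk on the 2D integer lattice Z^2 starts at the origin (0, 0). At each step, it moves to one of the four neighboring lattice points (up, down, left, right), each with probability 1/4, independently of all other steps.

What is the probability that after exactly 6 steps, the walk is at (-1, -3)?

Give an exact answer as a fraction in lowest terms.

Answer: 45/2048

Derivation:
Let h be the number of horizontal steps (so 6-h are vertical). To end at (-1,-3) need (h-1)/2 right-steps and ((6-h)-3)/2 up-steps.
Sum over h with 1 ≤ h ≤ 3, h ≡ 1 (mod 2), 6-h ≡ 1 (mod 2):
h=1: C(6,1)·C(1,0)·C(5,1) = 6·1·5 = 30
h=3: C(6,3)·C(3,1)·C(3,0) = 20·3·1 = 60
Total favorable: 90
Total paths: 4^6 = 4096
P = 90/4096 = 45/2048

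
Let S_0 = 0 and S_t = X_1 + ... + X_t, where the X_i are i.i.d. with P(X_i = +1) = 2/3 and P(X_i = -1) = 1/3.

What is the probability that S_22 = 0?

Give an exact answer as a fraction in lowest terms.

To be at 0 after 22 steps: need exactly 11 steps of +1 and 11 of -1.
Number of such sequences: C(22,11) = 705432
Each has probability (2/3)^11 · (1/3)^11 = 2048/31381059609
P = 705432 · 2048/31381059609 = 481574912/10460353203

Answer: 481574912/10460353203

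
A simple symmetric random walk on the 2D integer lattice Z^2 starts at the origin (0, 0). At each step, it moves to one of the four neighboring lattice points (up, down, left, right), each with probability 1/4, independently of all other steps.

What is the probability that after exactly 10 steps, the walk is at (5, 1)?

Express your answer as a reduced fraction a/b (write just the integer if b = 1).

Let h be the number of horizontal steps (so 10-h are vertical). To end at (5,1) need (h+5)/2 right-steps and ((10-h)+1)/2 up-steps.
Sum over h with 5 ≤ h ≤ 9, h ≡ 1 (mod 2), 10-h ≡ 1 (mod 2):
h=5: C(10,5)·C(5,5)·C(5,3) = 252·1·10 = 2520
h=7: C(10,7)·C(7,6)·C(3,2) = 120·7·3 = 2520
h=9: C(10,9)·C(9,7)·C(1,1) = 10·36·1 = 360
Total favorable: 5400
Total paths: 4^10 = 1048576
P = 5400/1048576 = 675/131072

Answer: 675/131072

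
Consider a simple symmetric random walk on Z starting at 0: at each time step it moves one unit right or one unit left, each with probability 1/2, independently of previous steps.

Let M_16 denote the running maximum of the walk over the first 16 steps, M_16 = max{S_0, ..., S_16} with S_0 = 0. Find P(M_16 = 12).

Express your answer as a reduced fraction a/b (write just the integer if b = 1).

Answer: 15/8192

Derivation:
Let M_16 = max(S_0,...,S_16). Use the reflection principle: for j ≥ 1, #{paths with M_16 ≥ j} = #{S_16 ≥ j} + #{S_16 ≥ j+1}.
By reflection, #{M_16 ≥ 12} = #{S_16 ≥ 12} + #{S_16 ≥ 13} = 137 + 17 = 154.
#{M_16 ≥ 13} = #{S_16 ≥ 13} + #{S_16 ≥ 14} = 17 + 17 = 34.
#{M_16 = 12} = 154 - 34 = 120.
P(M_16 = 12) = 120/65536 = 15/8192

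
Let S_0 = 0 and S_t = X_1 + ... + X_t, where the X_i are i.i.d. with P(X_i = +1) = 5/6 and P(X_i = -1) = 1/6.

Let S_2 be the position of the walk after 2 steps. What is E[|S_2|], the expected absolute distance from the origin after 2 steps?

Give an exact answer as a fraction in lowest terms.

Answer: 13/9

Derivation:
S_2 takes values m ≡ 0 (mod 2) with |m| ≤ 2; P(S_2=m) = C(2,(2+m)/2) · (5/6)^((2+m)/2) · (1/6)^((2-m)/2).
Distribution: P(S=-2)=1/36, P(S=0)=5/18, P(S=2)=25/36
E[|S_2|] = Σ_m |m|·P(S_2=m) = 13/9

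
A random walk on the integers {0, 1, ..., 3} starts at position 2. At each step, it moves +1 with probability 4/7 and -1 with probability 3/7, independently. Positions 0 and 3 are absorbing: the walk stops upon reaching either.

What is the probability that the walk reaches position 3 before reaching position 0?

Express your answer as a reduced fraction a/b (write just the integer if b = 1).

Answer: 28/37

Derivation:
Biased walk: p = 4/7, q = 3/7, r = q/p = 3/4
Gambler's ruin: P(hit 3 before 0 | start at 2) = (1 - r^a)/(1 - r^N)
r^2 = 9/16; r^3 = 27/64
P = (1 - 9/16) / (1 - 27/64) = 7/16 / 37/64 = 28/37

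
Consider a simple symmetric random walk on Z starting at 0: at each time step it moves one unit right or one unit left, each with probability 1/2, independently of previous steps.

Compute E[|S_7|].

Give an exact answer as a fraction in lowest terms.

Answer: 35/16

Derivation:
S_7 takes values m ≡ 1 (mod 2) with |m| ≤ 7; P(S_7=m) = C(7,(7+m)/2)/2^7.
Total paths: 2^7 = 128
Distribution: P(S=-7)=1/128, P(S=-5)=7/128, P(S=-3)=21/128, P(S=-1)=35/128, P(S=1)=35/128, P(S=3)=21/128, P(S=5)=7/128, P(S=7)=1/128
E[|S_7|] = Σ_m |m|·P(S_7=m) = 280/128 = 35/16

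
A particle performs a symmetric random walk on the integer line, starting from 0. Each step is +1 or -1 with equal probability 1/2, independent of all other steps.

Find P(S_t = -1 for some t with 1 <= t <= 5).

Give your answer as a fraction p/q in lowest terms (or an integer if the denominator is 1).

Count via complement. Let g(t,s) = #length-t paths at position s with S_1..S_t all ≠ -1.
g(t,s) = g(t-1,s-1) + g(t-1,s+1) for s ≠ -1; g(t,-1) = 0.
t=0: g(0,0)=1
t=1: g(1,1)=1
t=2: g(2,0)=1 g(2,2)=1
t=3: g(3,1)=2 g(3,3)=1
t=4: g(4,0)=2 g(4,2)=3 g(4,4)=1
t=5: g(5,1)=5 g(5,3)=4 g(5,5)=1
Paths never hitting -1: Σ_s g(5,s) = 10
Paths hitting -1: 2^5 - 10 = 22
P = 22/32 = 11/16

Answer: 11/16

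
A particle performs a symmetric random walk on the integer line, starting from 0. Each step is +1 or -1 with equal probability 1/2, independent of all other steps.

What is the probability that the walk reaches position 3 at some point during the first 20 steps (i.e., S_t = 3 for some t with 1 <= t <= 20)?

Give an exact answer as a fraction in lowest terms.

Answer: 131975/262144

Derivation:
Count via complement. Let g(t,s) = #length-t paths at position s with S_1..S_t all ≠ 3.
g(t,s) = g(t-1,s-1) + g(t-1,s+1) for s ≠ 3; g(t,3) = 0.
t=0: g(0,0)=1
t=1: g(1,-1)=1 g(1,1)=1
t=2: g(2,-2)=1 g(2,0)=2 g(2,2)=1
t=3: g(3,-3)=1 g(3,-1)=3 g(3,1)=3
t=4: g(4,-4)=1 g(4,-2)=4 g(4,0)=6 g(4,2)=3
t=5: g(5,-5)=1 g(5,-3)=5 g(5,-1)=10 g(5,1)=9
t=6: g(6,-6)=1 g(6,-4)=6 g(6,-2)=15 g(6,0)=19 g(6,2)=9
t=7: g(7,-7)=1 g(7,-5)=7 g(7,-3)=21 g(7,-1)=34 g(7,1)=28
t=8: g(8,-8)=1 g(8,-6)=8 g(8,-4)=28 g(8,-2)=55 g(8,0)=62 g(8,2)=28
t=9: g(9,-9)=1 g(9,-7)=9 g(9,-5)=36 g(9,-3)=83 g(9,-1)=117 g(9,1)=90
t=10: g(10,-10)=1 g(10,-8)=10 g(10,-6)=45 g(10,-4)=119 g(10,-2)=200 g(10,0)=207 g(10,2)=90
t=11: g(11,-11)=1 g(11,-9)=11 g(11,-7)=55 g(11,-5)=164 g(11,-3)=319 g(11,-1)=407 g(11,1)=297
t=12: g(12,-12)=1 g(12,-10)=12 g(12,-8)=66 g(12,-6)=219 g(12,-4)=483 g(12,-2)=726 g(12,0)=704 g(12,2)=297
t=13: g(13,-13)=1 g(13,-11)=13 g(13,-9)=78 g(13,-7)=285 g(13,-5)=702 g(13,-3)=1209 g(13,-1)=1430 g(13,1)=1001
t=14: g(14,-14)=1 g(14,-12)=14 g(14,-10)=91 g(14,-8)=363 g(14,-6)=987 g(14,-4)=1911 g(14,-2)=2639 g(14,0)=2431 g(14,2)=1001
t=15: g(15,-15)=1 g(15,-13)=15 g(15,-11)=105 g(15,-9)=454 g(15,-7)=1350 g(15,-5)=2898 g(15,-3)=4550 g(15,-1)=5070 g(15,1)=3432
t=16: g(16,-16)=1 g(16,-14)=16 g(16,-12)=120 g(16,-10)=559 g(16,-8)=1804 g(16,-6)=4248 g(16,-4)=7448 g(16,-2)=9620 g(16,0)=8502 g(16,2)=3432
t=17: g(17,-17)=1 g(17,-15)=17 g(17,-13)=136 g(17,-11)=679 g(17,-9)=2363 g(17,-7)=6052 g(17,-5)=11696 g(17,-3)=17068 g(17,-1)=18122 g(17,1)=11934
t=18: g(18,-18)=1 g(18,-16)=18 g(18,-14)=153 g(18,-12)=815 g(18,-10)=3042 g(18,-8)=8415 g(18,-6)=17748 g(18,-4)=28764 g(18,-2)=35190 g(18,0)=30056 g(18,2)=11934
t=19: g(19,-19)=1 g(19,-17)=19 g(19,-15)=171 g(19,-13)=968 g(19,-11)=3857 g(19,-9)=11457 g(19,-7)=26163 g(19,-5)=46512 g(19,-3)=63954 g(19,-1)=65246 g(19,1)=41990
t=20: g(20,-20)=1 g(20,-18)=20 g(20,-16)=190 g(20,-14)=1139 g(20,-12)=4825 g(20,-10)=15314 g(20,-8)=37620 g(20,-6)=72675 g(20,-4)=110466 g(20,-2)=129200 g(20,0)=107236 g(20,2)=41990
Paths never hitting 3: Σ_s g(20,s) = 520676
Paths hitting 3: 2^20 - 520676 = 527900
P = 527900/1048576 = 131975/262144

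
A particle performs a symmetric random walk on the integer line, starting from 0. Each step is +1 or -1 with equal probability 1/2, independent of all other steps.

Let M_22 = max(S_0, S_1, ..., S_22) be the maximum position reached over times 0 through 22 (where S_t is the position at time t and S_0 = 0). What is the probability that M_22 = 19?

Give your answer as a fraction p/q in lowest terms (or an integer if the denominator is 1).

Let M_22 = max(S_0,...,S_22). Use the reflection principle: for j ≥ 1, #{paths with M_22 ≥ j} = #{S_22 ≥ j} + #{S_22 ≥ j+1}.
By reflection, #{M_22 ≥ 19} = #{S_22 ≥ 19} + #{S_22 ≥ 20} = 23 + 23 = 46.
#{M_22 ≥ 20} = #{S_22 ≥ 20} + #{S_22 ≥ 21} = 23 + 1 = 24.
#{M_22 = 19} = 46 - 24 = 22.
P(M_22 = 19) = 22/4194304 = 11/2097152

Answer: 11/2097152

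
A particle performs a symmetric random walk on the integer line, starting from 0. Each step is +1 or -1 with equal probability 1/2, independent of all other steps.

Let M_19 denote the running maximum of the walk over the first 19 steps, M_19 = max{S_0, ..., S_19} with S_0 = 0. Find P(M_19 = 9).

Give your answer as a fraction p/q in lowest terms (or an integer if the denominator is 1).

Let M_19 = max(S_0,...,S_19). Use the reflection principle: for j ≥ 1, #{paths with M_19 ≥ j} = #{S_19 ≥ j} + #{S_19 ≥ j+1}.
By reflection, #{M_19 ≥ 9} = #{S_19 ≥ 9} + #{S_19 ≥ 10} = 16664 + 5036 = 21700.
#{M_19 ≥ 10} = #{S_19 ≥ 10} + #{S_19 ≥ 11} = 5036 + 5036 = 10072.
#{M_19 = 9} = 21700 - 10072 = 11628.
P(M_19 = 9) = 11628/524288 = 2907/131072

Answer: 2907/131072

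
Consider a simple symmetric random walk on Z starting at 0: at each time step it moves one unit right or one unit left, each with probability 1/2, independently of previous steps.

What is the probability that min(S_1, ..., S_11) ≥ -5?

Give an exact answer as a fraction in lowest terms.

Let f(t,s) = #length-t paths at position s with S_1..S_t all ≥ -5.
f(t,s) = f(t-1,s-1) + f(t-1,s+1) for s ≥ -5; f(t,s) = 0 for s < -5.
t=0: f(0,0)=1
t=1: f(1,-1)=1 f(1,1)=1
t=2: f(2,-2)=1 f(2,0)=2 f(2,2)=1
t=3: f(3,-3)=1 f(3,-1)=3 f(3,1)=3 f(3,3)=1
t=4: f(4,-4)=1 f(4,-2)=4 f(4,0)=6 f(4,2)=4 f(4,4)=1
t=5: f(5,-5)=1 f(5,-3)=5 f(5,-1)=10 f(5,1)=10 f(5,3)=5 f(5,5)=1
t=6: f(6,-4)=6 f(6,-2)=15 f(6,0)=20 f(6,2)=15 f(6,4)=6 f(6,6)=1
t=7: f(7,-5)=6 f(7,-3)=21 f(7,-1)=35 f(7,1)=35 f(7,3)=21 f(7,5)=7 f(7,7)=1
t=8: f(8,-4)=27 f(8,-2)=56 f(8,0)=70 f(8,2)=56 f(8,4)=28 f(8,6)=8 f(8,8)=1
t=9: f(9,-5)=27 f(9,-3)=83 f(9,-1)=126 f(9,1)=126 f(9,3)=84 f(9,5)=36 f(9,7)=9 f(9,9)=1
t=10: f(10,-4)=110 f(10,-2)=209 f(10,0)=252 f(10,2)=210 f(10,4)=120 f(10,6)=45 f(10,8)=10 f(10,10)=1
t=11: f(11,-5)=110 f(11,-3)=319 f(11,-1)=461 f(11,1)=462 f(11,3)=330 f(11,5)=165 f(11,7)=55 f(11,9)=11 f(11,11)=1
Σ_s f(11,s) = 1914
P = 1914/2048 = 957/1024

Answer: 957/1024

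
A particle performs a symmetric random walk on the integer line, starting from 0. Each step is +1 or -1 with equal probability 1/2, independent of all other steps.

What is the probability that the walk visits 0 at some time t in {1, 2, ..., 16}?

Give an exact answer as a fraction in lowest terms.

Answer: 26333/32768

Derivation:
Count via complement. Let g(t,s) = #length-t paths at position s with S_1..S_t all ≠ 0.
g(t,s) = g(t-1,s-1) + g(t-1,s+1) for s ≠ 0; g(t,0) = 0.
t=0: g(0,0)=1
t=1: g(1,-1)=1 g(1,1)=1
t=2: g(2,-2)=1 g(2,2)=1
t=3: g(3,-3)=1 g(3,-1)=1 g(3,1)=1 g(3,3)=1
t=4: g(4,-4)=1 g(4,-2)=2 g(4,2)=2 g(4,4)=1
t=5: g(5,-5)=1 g(5,-3)=3 g(5,-1)=2 g(5,1)=2 g(5,3)=3 g(5,5)=1
t=6: g(6,-6)=1 g(6,-4)=4 g(6,-2)=5 g(6,2)=5 g(6,4)=4 g(6,6)=1
t=7: g(7,-7)=1 g(7,-5)=5 g(7,-3)=9 g(7,-1)=5 g(7,1)=5 g(7,3)=9 g(7,5)=5 g(7,7)=1
t=8: g(8,-8)=1 g(8,-6)=6 g(8,-4)=14 g(8,-2)=14 g(8,2)=14 g(8,4)=14 g(8,6)=6 g(8,8)=1
t=9: g(9,-9)=1 g(9,-7)=7 g(9,-5)=20 g(9,-3)=28 g(9,-1)=14 g(9,1)=14 g(9,3)=28 g(9,5)=20 g(9,7)=7 g(9,9)=1
t=10: g(10,-10)=1 g(10,-8)=8 g(10,-6)=27 g(10,-4)=48 g(10,-2)=42 g(10,2)=42 g(10,4)=48 g(10,6)=27 g(10,8)=8 g(10,10)=1
t=11: g(11,-11)=1 g(11,-9)=9 g(11,-7)=35 g(11,-5)=75 g(11,-3)=90 g(11,-1)=42 g(11,1)=42 g(11,3)=90 g(11,5)=75 g(11,7)=35 g(11,9)=9 g(11,11)=1
t=12: g(12,-12)=1 g(12,-10)=10 g(12,-8)=44 g(12,-6)=110 g(12,-4)=165 g(12,-2)=132 g(12,2)=132 g(12,4)=165 g(12,6)=110 g(12,8)=44 g(12,10)=10 g(12,12)=1
t=13: g(13,-13)=1 g(13,-11)=11 g(13,-9)=54 g(13,-7)=154 g(13,-5)=275 g(13,-3)=297 g(13,-1)=132 g(13,1)=132 g(13,3)=297 g(13,5)=275 g(13,7)=154 g(13,9)=54 g(13,11)=11 g(13,13)=1
t=14: g(14,-14)=1 g(14,-12)=12 g(14,-10)=65 g(14,-8)=208 g(14,-6)=429 g(14,-4)=572 g(14,-2)=429 g(14,2)=429 g(14,4)=572 g(14,6)=429 g(14,8)=208 g(14,10)=65 g(14,12)=12 g(14,14)=1
t=15: g(15,-15)=1 g(15,-13)=13 g(15,-11)=77 g(15,-9)=273 g(15,-7)=637 g(15,-5)=1001 g(15,-3)=1001 g(15,-1)=429 g(15,1)=429 g(15,3)=1001 g(15,5)=1001 g(15,7)=637 g(15,9)=273 g(15,11)=77 g(15,13)=13 g(15,15)=1
t=16: g(16,-16)=1 g(16,-14)=14 g(16,-12)=90 g(16,-10)=350 g(16,-8)=910 g(16,-6)=1638 g(16,-4)=2002 g(16,-2)=1430 g(16,2)=1430 g(16,4)=2002 g(16,6)=1638 g(16,8)=910 g(16,10)=350 g(16,12)=90 g(16,14)=14 g(16,16)=1
Paths never hitting 0: Σ_s g(16,s) = 12870
Paths hitting 0: 2^16 - 12870 = 52666
P = 52666/65536 = 26333/32768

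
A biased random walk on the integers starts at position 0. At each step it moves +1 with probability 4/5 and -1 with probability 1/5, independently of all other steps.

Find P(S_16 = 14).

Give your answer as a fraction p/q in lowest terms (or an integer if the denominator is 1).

To reach position 14 after 16 steps: need 15 steps of +1 and 1 step of -1.
Number of such sequences: C(16,15) = 16
Each has probability (4/5)^15 · (1/5)^1 = 1073741824/152587890625
P = 16 · 1073741824/152587890625 = 17179869184/152587890625

Answer: 17179869184/152587890625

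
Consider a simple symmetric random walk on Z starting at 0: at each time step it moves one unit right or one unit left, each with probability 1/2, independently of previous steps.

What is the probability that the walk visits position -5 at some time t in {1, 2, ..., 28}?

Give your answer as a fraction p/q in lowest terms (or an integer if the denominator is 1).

Count via complement. Let g(t,s) = #length-t paths at position s with S_1..S_t all ≠ -5.
g(t,s) = g(t-1,s-1) + g(t-1,s+1) for s ≠ -5; g(t,-5) = 0.
t=0: g(0,0)=1
t=1: g(1,-1)=1 g(1,1)=1
t=2: g(2,-2)=1 g(2,0)=2 g(2,2)=1
t=3: g(3,-3)=1 g(3,-1)=3 g(3,1)=3 g(3,3)=1
t=4: g(4,-4)=1 g(4,-2)=4 g(4,0)=6 g(4,2)=4 g(4,4)=1
t=5: g(5,-3)=5 g(5,-1)=10 g(5,1)=10 g(5,3)=5 g(5,5)=1
t=6: g(6,-4)=5 g(6,-2)=15 g(6,0)=20 g(6,2)=15 g(6,4)=6 g(6,6)=1
t=7: g(7,-3)=20 g(7,-1)=35 g(7,1)=35 g(7,3)=21 g(7,5)=7 g(7,7)=1
t=8: g(8,-4)=20 g(8,-2)=55 g(8,0)=70 g(8,2)=56 g(8,4)=28 g(8,6)=8 g(8,8)=1
t=9: g(9,-3)=75 g(9,-1)=125 g(9,1)=126 g(9,3)=84 g(9,5)=36 g(9,7)=9 g(9,9)=1
t=10: g(10,-4)=75 g(10,-2)=200 g(10,0)=251 g(10,2)=210 g(10,4)=120 g(10,6)=45 g(10,8)=10 g(10,10)=1
t=11: g(11,-3)=275 g(11,-1)=451 g(11,1)=461 g(11,3)=330 g(11,5)=165 g(11,7)=55 g(11,9)=11 g(11,11)=1
t=12: g(12,-4)=275 g(12,-2)=726 g(12,0)=912 g(12,2)=791 g(12,4)=495 g(12,6)=220 g(12,8)=66 g(12,10)=12 g(12,12)=1
t=13: g(13,-3)=1001 g(13,-1)=1638 g(13,1)=1703 g(13,3)=1286 g(13,5)=715 g(13,7)=286 g(13,9)=78 g(13,11)=13 g(13,13)=1
t=14: g(14,-4)=1001 g(14,-2)=2639 g(14,0)=3341 g(14,2)=2989 g(14,4)=2001 g(14,6)=1001 g(14,8)=364 g(14,10)=91 g(14,12)=14 g(14,14)=1
t=15: g(15,-3)=3640 g(15,-1)=5980 g(15,1)=6330 g(15,3)=4990 g(15,5)=3002 g(15,7)=1365 g(15,9)=455 g(15,11)=105 g(15,13)=15 g(15,15)=1
t=16: g(16,-4)=3640 g(16,-2)=9620 g(16,0)=12310 g(16,2)=11320 g(16,4)=7992 g(16,6)=4367 g(16,8)=1820 g(16,10)=560 g(16,12)=120 g(16,14)=16 g(16,16)=1
t=17: g(17,-3)=13260 g(17,-1)=21930 g(17,1)=23630 g(17,3)=19312 g(17,5)=12359 g(17,7)=6187 g(17,9)=2380 g(17,11)=680 g(17,13)=136 g(17,15)=17 g(17,17)=1
t=18: g(18,-4)=13260 g(18,-2)=35190 g(18,0)=45560 g(18,2)=42942 g(18,4)=31671 g(18,6)=18546 g(18,8)=8567 g(18,10)=3060 g(18,12)=816 g(18,14)=153 g(18,16)=18 g(18,18)=1
t=19: g(19,-3)=48450 g(19,-1)=80750 g(19,1)=88502 g(19,3)=74613 g(19,5)=50217 g(19,7)=27113 g(19,9)=11627 g(19,11)=3876 g(19,13)=969 g(19,15)=171 g(19,17)=19 g(19,19)=1
t=20: g(20,-4)=48450 g(20,-2)=129200 g(20,0)=169252 g(20,2)=163115 g(20,4)=124830 g(20,6)=77330 g(20,8)=38740 g(20,10)=15503 g(20,12)=4845 g(20,14)=1140 g(20,16)=190 g(20,18)=20 g(20,20)=1
t=21: g(21,-3)=177650 g(21,-1)=298452 g(21,1)=332367 g(21,3)=287945 g(21,5)=202160 g(21,7)=116070 g(21,9)=54243 g(21,11)=20348 g(21,13)=5985 g(21,15)=1330 g(21,17)=210 g(21,19)=21 g(21,21)=1
t=22: g(22,-4)=177650 g(22,-2)=476102 g(22,0)=630819 g(22,2)=620312 g(22,4)=490105 g(22,6)=318230 g(22,8)=170313 g(22,10)=74591 g(22,12)=26333 g(22,14)=7315 g(22,16)=1540 g(22,18)=231 g(22,20)=22 g(22,22)=1
t=23: g(23,-3)=653752 g(23,-1)=1106921 g(23,1)=1251131 g(23,3)=1110417 g(23,5)=808335 g(23,7)=488543 g(23,9)=244904 g(23,11)=100924 g(23,13)=33648 g(23,15)=8855 g(23,17)=1771 g(23,19)=253 g(23,21)=23 g(23,23)=1
t=24: g(24,-4)=653752 g(24,-2)=1760673 g(24,0)=2358052 g(24,2)=2361548 g(24,4)=1918752 g(24,6)=1296878 g(24,8)=733447 g(24,10)=345828 g(24,12)=134572 g(24,14)=42503 g(24,16)=10626 g(24,18)=2024 g(24,20)=276 g(24,22)=24 g(24,24)=1
t=25: g(25,-3)=2414425 g(25,-1)=4118725 g(25,1)=4719600 g(25,3)=4280300 g(25,5)=3215630 g(25,7)=2030325 g(25,9)=1079275 g(25,11)=480400 g(25,13)=177075 g(25,15)=53129 g(25,17)=12650 g(25,19)=2300 g(25,21)=300 g(25,23)=25 g(25,25)=1
t=26: g(26,-4)=2414425 g(26,-2)=6533150 g(26,0)=8838325 g(26,2)=8999900 g(26,4)=7495930 g(26,6)=5245955 g(26,8)=3109600 g(26,10)=1559675 g(26,12)=657475 g(26,14)=230204 g(26,16)=65779 g(26,18)=14950 g(26,20)=2600 g(26,22)=325 g(26,24)=26 g(26,26)=1
t=27: g(27,-3)=8947575 g(27,-1)=15371475 g(27,1)=17838225 g(27,3)=16495830 g(27,5)=12741885 g(27,7)=8355555 g(27,9)=4669275 g(27,11)=2217150 g(27,13)=887679 g(27,15)=295983 g(27,17)=80729 g(27,19)=17550 g(27,21)=2925 g(27,23)=351 g(27,25)=27 g(27,27)=1
t=28: g(28,-4)=8947575 g(28,-2)=24319050 g(28,0)=33209700 g(28,2)=34334055 g(28,4)=29237715 g(28,6)=21097440 g(28,8)=13024830 g(28,10)=6886425 g(28,12)=3104829 g(28,14)=1183662 g(28,16)=376712 g(28,18)=98279 g(28,20)=20475 g(28,22)=3276 g(28,24)=378 g(28,26)=28 g(28,28)=1
Paths never hitting -5: Σ_s g(28,s) = 175844430
Paths hitting -5: 2^28 - 175844430 = 92591026
P = 92591026/268435456 = 46295513/134217728

Answer: 46295513/134217728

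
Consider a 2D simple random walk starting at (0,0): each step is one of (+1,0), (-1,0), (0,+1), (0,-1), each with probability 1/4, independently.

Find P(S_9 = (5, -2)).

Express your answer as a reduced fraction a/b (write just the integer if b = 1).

Let h be the number of horizontal steps (so 9-h are vertical). To end at (5,-2) need (h+5)/2 right-steps and ((9-h)-2)/2 up-steps.
Sum over h with 5 ≤ h ≤ 7, h ≡ 1 (mod 2), 9-h ≡ 0 (mod 2):
h=5: C(9,5)·C(5,5)·C(4,1) = 126·1·4 = 504
h=7: C(9,7)·C(7,6)·C(2,0) = 36·7·1 = 252
Total favorable: 756
Total paths: 4^9 = 262144
P = 756/262144 = 189/65536

Answer: 189/65536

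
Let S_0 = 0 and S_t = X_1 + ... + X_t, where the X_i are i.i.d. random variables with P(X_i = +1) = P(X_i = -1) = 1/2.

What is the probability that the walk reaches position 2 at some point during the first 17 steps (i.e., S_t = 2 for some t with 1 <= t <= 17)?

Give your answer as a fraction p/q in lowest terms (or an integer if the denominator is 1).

Count via complement. Let g(t,s) = #length-t paths at position s with S_1..S_t all ≠ 2.
g(t,s) = g(t-1,s-1) + g(t-1,s+1) for s ≠ 2; g(t,2) = 0.
t=0: g(0,0)=1
t=1: g(1,-1)=1 g(1,1)=1
t=2: g(2,-2)=1 g(2,0)=2
t=3: g(3,-3)=1 g(3,-1)=3 g(3,1)=2
t=4: g(4,-4)=1 g(4,-2)=4 g(4,0)=5
t=5: g(5,-5)=1 g(5,-3)=5 g(5,-1)=9 g(5,1)=5
t=6: g(6,-6)=1 g(6,-4)=6 g(6,-2)=14 g(6,0)=14
t=7: g(7,-7)=1 g(7,-5)=7 g(7,-3)=20 g(7,-1)=28 g(7,1)=14
t=8: g(8,-8)=1 g(8,-6)=8 g(8,-4)=27 g(8,-2)=48 g(8,0)=42
t=9: g(9,-9)=1 g(9,-7)=9 g(9,-5)=35 g(9,-3)=75 g(9,-1)=90 g(9,1)=42
t=10: g(10,-10)=1 g(10,-8)=10 g(10,-6)=44 g(10,-4)=110 g(10,-2)=165 g(10,0)=132
t=11: g(11,-11)=1 g(11,-9)=11 g(11,-7)=54 g(11,-5)=154 g(11,-3)=275 g(11,-1)=297 g(11,1)=132
t=12: g(12,-12)=1 g(12,-10)=12 g(12,-8)=65 g(12,-6)=208 g(12,-4)=429 g(12,-2)=572 g(12,0)=429
t=13: g(13,-13)=1 g(13,-11)=13 g(13,-9)=77 g(13,-7)=273 g(13,-5)=637 g(13,-3)=1001 g(13,-1)=1001 g(13,1)=429
t=14: g(14,-14)=1 g(14,-12)=14 g(14,-10)=90 g(14,-8)=350 g(14,-6)=910 g(14,-4)=1638 g(14,-2)=2002 g(14,0)=1430
t=15: g(15,-15)=1 g(15,-13)=15 g(15,-11)=104 g(15,-9)=440 g(15,-7)=1260 g(15,-5)=2548 g(15,-3)=3640 g(15,-1)=3432 g(15,1)=1430
t=16: g(16,-16)=1 g(16,-14)=16 g(16,-12)=119 g(16,-10)=544 g(16,-8)=1700 g(16,-6)=3808 g(16,-4)=6188 g(16,-2)=7072 g(16,0)=4862
t=17: g(17,-17)=1 g(17,-15)=17 g(17,-13)=135 g(17,-11)=663 g(17,-9)=2244 g(17,-7)=5508 g(17,-5)=9996 g(17,-3)=13260 g(17,-1)=11934 g(17,1)=4862
Paths never hitting 2: Σ_s g(17,s) = 48620
Paths hitting 2: 2^17 - 48620 = 82452
P = 82452/131072 = 20613/32768

Answer: 20613/32768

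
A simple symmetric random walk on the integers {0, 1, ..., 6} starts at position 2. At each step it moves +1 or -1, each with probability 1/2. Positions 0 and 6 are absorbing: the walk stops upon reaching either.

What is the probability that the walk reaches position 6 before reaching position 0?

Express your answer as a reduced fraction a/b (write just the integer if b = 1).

Answer: 1/3

Derivation:
Symmetric walk (p = 1/2): the harmonic-function argument gives P(hit 6 before 0 | start at 2) = a/N.
P = 2/6 = 1/3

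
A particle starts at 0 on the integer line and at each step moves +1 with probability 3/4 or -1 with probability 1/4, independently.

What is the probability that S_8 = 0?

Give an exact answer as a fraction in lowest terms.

To be at 0 after 8 steps: need exactly 4 steps of +1 and 4 of -1.
Number of such sequences: C(8,4) = 70
Each has probability (3/4)^4 · (1/4)^4 = 81/65536
P = 70 · 81/65536 = 2835/32768

Answer: 2835/32768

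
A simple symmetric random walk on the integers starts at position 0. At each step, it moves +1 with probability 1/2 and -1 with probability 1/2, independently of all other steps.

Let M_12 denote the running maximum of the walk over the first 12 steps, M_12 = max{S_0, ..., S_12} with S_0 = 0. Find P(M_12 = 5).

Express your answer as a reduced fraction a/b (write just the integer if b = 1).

Answer: 55/1024

Derivation:
Let M_12 = max(S_0,...,S_12). Use the reflection principle: for j ≥ 1, #{paths with M_12 ≥ j} = #{S_12 ≥ j} + #{S_12 ≥ j+1}.
By reflection, #{M_12 ≥ 5} = #{S_12 ≥ 5} + #{S_12 ≥ 6} = 299 + 299 = 598.
#{M_12 ≥ 6} = #{S_12 ≥ 6} + #{S_12 ≥ 7} = 299 + 79 = 378.
#{M_12 = 5} = 598 - 378 = 220.
P(M_12 = 5) = 220/4096 = 55/1024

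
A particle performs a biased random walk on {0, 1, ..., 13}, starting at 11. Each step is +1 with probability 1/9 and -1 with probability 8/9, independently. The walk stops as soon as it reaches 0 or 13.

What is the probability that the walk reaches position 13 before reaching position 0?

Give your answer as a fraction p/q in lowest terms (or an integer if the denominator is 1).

Biased walk: p = 1/9, q = 8/9, r = q/p = 8
Gambler's ruin: P(hit 13 before 0 | start at 11) = (1 - r^a)/(1 - r^N)
r^11 = 8589934592; r^13 = 549755813888
P = (1 - 8589934592) / (1 - 549755813888) = -8589934591 / -549755813887 = 1227133513/78536544841

Answer: 1227133513/78536544841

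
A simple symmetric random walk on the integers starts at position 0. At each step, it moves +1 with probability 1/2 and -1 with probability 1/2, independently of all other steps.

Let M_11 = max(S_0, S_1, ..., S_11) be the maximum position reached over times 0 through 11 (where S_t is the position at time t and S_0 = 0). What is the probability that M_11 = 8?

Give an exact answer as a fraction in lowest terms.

Let M_11 = max(S_0,...,S_11). Use the reflection principle: for j ≥ 1, #{paths with M_11 ≥ j} = #{S_11 ≥ j} + #{S_11 ≥ j+1}.
By reflection, #{M_11 ≥ 8} = #{S_11 ≥ 8} + #{S_11 ≥ 9} = 12 + 12 = 24.
#{M_11 ≥ 9} = #{S_11 ≥ 9} + #{S_11 ≥ 10} = 12 + 1 = 13.
#{M_11 = 8} = 24 - 13 = 11.
P(M_11 = 8) = 11/2048 = 11/2048

Answer: 11/2048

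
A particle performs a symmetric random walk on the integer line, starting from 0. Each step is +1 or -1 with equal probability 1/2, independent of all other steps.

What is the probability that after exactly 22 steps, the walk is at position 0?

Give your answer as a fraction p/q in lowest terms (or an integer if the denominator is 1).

Answer: 88179/524288

Derivation:
To return to 0 after 22 steps: need exactly 11 steps of +1 and 11 of -1.
Favorable paths: C(22,11) = 705432
Total paths: 2^22 = 4194304
P = 705432/4194304 = 88179/524288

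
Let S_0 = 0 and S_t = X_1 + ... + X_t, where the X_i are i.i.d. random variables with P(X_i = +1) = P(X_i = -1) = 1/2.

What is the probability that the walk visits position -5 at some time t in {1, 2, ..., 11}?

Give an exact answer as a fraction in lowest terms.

Answer: 299/2048

Derivation:
Count via complement. Let g(t,s) = #length-t paths at position s with S_1..S_t all ≠ -5.
g(t,s) = g(t-1,s-1) + g(t-1,s+1) for s ≠ -5; g(t,-5) = 0.
t=0: g(0,0)=1
t=1: g(1,-1)=1 g(1,1)=1
t=2: g(2,-2)=1 g(2,0)=2 g(2,2)=1
t=3: g(3,-3)=1 g(3,-1)=3 g(3,1)=3 g(3,3)=1
t=4: g(4,-4)=1 g(4,-2)=4 g(4,0)=6 g(4,2)=4 g(4,4)=1
t=5: g(5,-3)=5 g(5,-1)=10 g(5,1)=10 g(5,3)=5 g(5,5)=1
t=6: g(6,-4)=5 g(6,-2)=15 g(6,0)=20 g(6,2)=15 g(6,4)=6 g(6,6)=1
t=7: g(7,-3)=20 g(7,-1)=35 g(7,1)=35 g(7,3)=21 g(7,5)=7 g(7,7)=1
t=8: g(8,-4)=20 g(8,-2)=55 g(8,0)=70 g(8,2)=56 g(8,4)=28 g(8,6)=8 g(8,8)=1
t=9: g(9,-3)=75 g(9,-1)=125 g(9,1)=126 g(9,3)=84 g(9,5)=36 g(9,7)=9 g(9,9)=1
t=10: g(10,-4)=75 g(10,-2)=200 g(10,0)=251 g(10,2)=210 g(10,4)=120 g(10,6)=45 g(10,8)=10 g(10,10)=1
t=11: g(11,-3)=275 g(11,-1)=451 g(11,1)=461 g(11,3)=330 g(11,5)=165 g(11,7)=55 g(11,9)=11 g(11,11)=1
Paths never hitting -5: Σ_s g(11,s) = 1749
Paths hitting -5: 2^11 - 1749 = 299
P = 299/2048 = 299/2048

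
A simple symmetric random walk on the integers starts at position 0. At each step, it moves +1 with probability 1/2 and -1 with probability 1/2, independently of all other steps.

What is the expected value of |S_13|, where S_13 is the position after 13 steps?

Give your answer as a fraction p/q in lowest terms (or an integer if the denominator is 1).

Answer: 3003/1024

Derivation:
S_13 takes values m ≡ 1 (mod 2) with |m| ≤ 13; P(S_13=m) = C(13,(13+m)/2)/2^13.
Total paths: 2^13 = 8192
Distribution: P(S=-13)=1/8192, P(S=-11)=13/8192, P(S=-9)=78/8192, P(S=-7)=286/8192, P(S=-5)=715/8192, P(S=-3)=1287/8192, P(S=-1)=1716/8192, P(S=1)=1716/8192, P(S=3)=1287/8192, P(S=5)=715/8192, P(S=7)=286/8192, P(S=9)=78/8192, P(S=11)=13/8192, P(S=13)=1/8192
E[|S_13|] = Σ_m |m|·P(S_13=m) = 24024/8192 = 3003/1024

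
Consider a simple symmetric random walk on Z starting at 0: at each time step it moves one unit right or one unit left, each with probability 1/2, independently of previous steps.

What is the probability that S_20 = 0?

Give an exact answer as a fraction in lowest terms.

To return to 0 after 20 steps: need exactly 10 steps of +1 and 10 of -1.
Favorable paths: C(20,10) = 184756
Total paths: 2^20 = 1048576
P = 184756/1048576 = 46189/262144

Answer: 46189/262144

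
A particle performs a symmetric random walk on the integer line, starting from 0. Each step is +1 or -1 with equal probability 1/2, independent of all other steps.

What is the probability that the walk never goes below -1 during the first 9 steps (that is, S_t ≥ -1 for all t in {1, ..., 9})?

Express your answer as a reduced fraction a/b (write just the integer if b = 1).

Answer: 63/128

Derivation:
Let f(t,s) = #length-t paths at position s with S_1..S_t all ≥ -1.
f(t,s) = f(t-1,s-1) + f(t-1,s+1) for s ≥ -1; f(t,s) = 0 for s < -1.
t=0: f(0,0)=1
t=1: f(1,-1)=1 f(1,1)=1
t=2: f(2,0)=2 f(2,2)=1
t=3: f(3,-1)=2 f(3,1)=3 f(3,3)=1
t=4: f(4,0)=5 f(4,2)=4 f(4,4)=1
t=5: f(5,-1)=5 f(5,1)=9 f(5,3)=5 f(5,5)=1
t=6: f(6,0)=14 f(6,2)=14 f(6,4)=6 f(6,6)=1
t=7: f(7,-1)=14 f(7,1)=28 f(7,3)=20 f(7,5)=7 f(7,7)=1
t=8: f(8,0)=42 f(8,2)=48 f(8,4)=27 f(8,6)=8 f(8,8)=1
t=9: f(9,-1)=42 f(9,1)=90 f(9,3)=75 f(9,5)=35 f(9,7)=9 f(9,9)=1
Σ_s f(9,s) = 252
P = 252/512 = 63/128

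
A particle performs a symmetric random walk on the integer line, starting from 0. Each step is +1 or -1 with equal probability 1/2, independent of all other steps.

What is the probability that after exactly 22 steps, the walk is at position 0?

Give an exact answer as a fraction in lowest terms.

Answer: 88179/524288

Derivation:
To return to 0 after 22 steps: need exactly 11 steps of +1 and 11 of -1.
Favorable paths: C(22,11) = 705432
Total paths: 2^22 = 4194304
P = 705432/4194304 = 88179/524288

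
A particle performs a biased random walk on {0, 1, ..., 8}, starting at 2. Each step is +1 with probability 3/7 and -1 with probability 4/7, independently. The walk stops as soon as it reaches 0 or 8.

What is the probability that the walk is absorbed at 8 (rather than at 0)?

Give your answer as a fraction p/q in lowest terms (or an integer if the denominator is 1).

Answer: 729/8425

Derivation:
Biased walk: p = 3/7, q = 4/7, r = q/p = 4/3
Gambler's ruin: P(hit 8 before 0 | start at 2) = (1 - r^a)/(1 - r^N)
r^2 = 16/9; r^8 = 65536/6561
P = (1 - 16/9) / (1 - 65536/6561) = -7/9 / -58975/6561 = 729/8425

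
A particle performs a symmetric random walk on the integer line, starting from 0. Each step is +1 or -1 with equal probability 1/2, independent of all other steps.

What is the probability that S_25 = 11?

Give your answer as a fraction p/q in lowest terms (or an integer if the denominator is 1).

To reach position 11 after 25 steps: need 18 steps of +1 and 7 of -1.
Favorable paths: C(25,18) = 480700
Total paths: 2^25 = 33554432
P = 480700/33554432 = 120175/8388608

Answer: 120175/8388608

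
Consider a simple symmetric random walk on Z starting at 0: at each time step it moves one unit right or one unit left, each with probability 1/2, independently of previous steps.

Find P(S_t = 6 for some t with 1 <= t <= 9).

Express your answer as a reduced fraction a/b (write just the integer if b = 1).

Answer: 5/128

Derivation:
Count via complement. Let g(t,s) = #length-t paths at position s with S_1..S_t all ≠ 6.
g(t,s) = g(t-1,s-1) + g(t-1,s+1) for s ≠ 6; g(t,6) = 0.
t=0: g(0,0)=1
t=1: g(1,-1)=1 g(1,1)=1
t=2: g(2,-2)=1 g(2,0)=2 g(2,2)=1
t=3: g(3,-3)=1 g(3,-1)=3 g(3,1)=3 g(3,3)=1
t=4: g(4,-4)=1 g(4,-2)=4 g(4,0)=6 g(4,2)=4 g(4,4)=1
t=5: g(5,-5)=1 g(5,-3)=5 g(5,-1)=10 g(5,1)=10 g(5,3)=5 g(5,5)=1
t=6: g(6,-6)=1 g(6,-4)=6 g(6,-2)=15 g(6,0)=20 g(6,2)=15 g(6,4)=6
t=7: g(7,-7)=1 g(7,-5)=7 g(7,-3)=21 g(7,-1)=35 g(7,1)=35 g(7,3)=21 g(7,5)=6
t=8: g(8,-8)=1 g(8,-6)=8 g(8,-4)=28 g(8,-2)=56 g(8,0)=70 g(8,2)=56 g(8,4)=27
t=9: g(9,-9)=1 g(9,-7)=9 g(9,-5)=36 g(9,-3)=84 g(9,-1)=126 g(9,1)=126 g(9,3)=83 g(9,5)=27
Paths never hitting 6: Σ_s g(9,s) = 492
Paths hitting 6: 2^9 - 492 = 20
P = 20/512 = 5/128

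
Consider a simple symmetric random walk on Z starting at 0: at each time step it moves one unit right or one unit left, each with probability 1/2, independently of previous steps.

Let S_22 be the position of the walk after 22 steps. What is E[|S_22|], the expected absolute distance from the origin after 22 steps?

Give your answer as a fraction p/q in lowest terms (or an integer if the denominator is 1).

Answer: 969969/262144

Derivation:
S_22 takes values m ≡ 0 (mod 2) with |m| ≤ 22; P(S_22=m) = C(22,(22+m)/2)/2^22.
Total paths: 2^22 = 4194304
Distribution: P(S=-22)=1/4194304, P(S=-20)=22/4194304, P(S=-18)=231/4194304, P(S=-16)=1540/4194304, P(S=-14)=7315/4194304, P(S=-12)=26334/4194304, P(S=-10)=74613/4194304, P(S=-8)=170544/4194304, P(S=-6)=319770/4194304, P(S=-4)=497420/4194304, P(S=-2)=646646/4194304, P(S=0)=705432/4194304, P(S=2)=646646/4194304, P(S=4)=497420/4194304, P(S=6)=319770/4194304, P(S=8)=170544/4194304, P(S=10)=74613/4194304, P(S=12)=26334/4194304, P(S=14)=7315/4194304, P(S=16)=1540/4194304, P(S=18)=231/4194304, P(S=20)=22/4194304, P(S=22)=1/4194304
E[|S_22|] = Σ_m |m|·P(S_22=m) = 15519504/4194304 = 969969/262144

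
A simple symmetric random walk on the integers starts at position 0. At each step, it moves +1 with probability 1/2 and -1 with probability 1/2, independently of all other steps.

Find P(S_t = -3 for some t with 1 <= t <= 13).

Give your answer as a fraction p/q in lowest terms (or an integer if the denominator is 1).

Count via complement. Let g(t,s) = #length-t paths at position s with S_1..S_t all ≠ -3.
g(t,s) = g(t-1,s-1) + g(t-1,s+1) for s ≠ -3; g(t,-3) = 0.
t=0: g(0,0)=1
t=1: g(1,-1)=1 g(1,1)=1
t=2: g(2,-2)=1 g(2,0)=2 g(2,2)=1
t=3: g(3,-1)=3 g(3,1)=3 g(3,3)=1
t=4: g(4,-2)=3 g(4,0)=6 g(4,2)=4 g(4,4)=1
t=5: g(5,-1)=9 g(5,1)=10 g(5,3)=5 g(5,5)=1
t=6: g(6,-2)=9 g(6,0)=19 g(6,2)=15 g(6,4)=6 g(6,6)=1
t=7: g(7,-1)=28 g(7,1)=34 g(7,3)=21 g(7,5)=7 g(7,7)=1
t=8: g(8,-2)=28 g(8,0)=62 g(8,2)=55 g(8,4)=28 g(8,6)=8 g(8,8)=1
t=9: g(9,-1)=90 g(9,1)=117 g(9,3)=83 g(9,5)=36 g(9,7)=9 g(9,9)=1
t=10: g(10,-2)=90 g(10,0)=207 g(10,2)=200 g(10,4)=119 g(10,6)=45 g(10,8)=10 g(10,10)=1
t=11: g(11,-1)=297 g(11,1)=407 g(11,3)=319 g(11,5)=164 g(11,7)=55 g(11,9)=11 g(11,11)=1
t=12: g(12,-2)=297 g(12,0)=704 g(12,2)=726 g(12,4)=483 g(12,6)=219 g(12,8)=66 g(12,10)=12 g(12,12)=1
t=13: g(13,-1)=1001 g(13,1)=1430 g(13,3)=1209 g(13,5)=702 g(13,7)=285 g(13,9)=78 g(13,11)=13 g(13,13)=1
Paths never hitting -3: Σ_s g(13,s) = 4719
Paths hitting -3: 2^13 - 4719 = 3473
P = 3473/8192 = 3473/8192

Answer: 3473/8192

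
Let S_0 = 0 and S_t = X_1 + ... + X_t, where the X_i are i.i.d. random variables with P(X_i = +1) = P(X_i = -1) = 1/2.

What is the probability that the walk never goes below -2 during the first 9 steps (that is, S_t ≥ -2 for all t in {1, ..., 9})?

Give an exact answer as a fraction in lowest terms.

Answer: 21/32

Derivation:
Let f(t,s) = #length-t paths at position s with S_1..S_t all ≥ -2.
f(t,s) = f(t-1,s-1) + f(t-1,s+1) for s ≥ -2; f(t,s) = 0 for s < -2.
t=0: f(0,0)=1
t=1: f(1,-1)=1 f(1,1)=1
t=2: f(2,-2)=1 f(2,0)=2 f(2,2)=1
t=3: f(3,-1)=3 f(3,1)=3 f(3,3)=1
t=4: f(4,-2)=3 f(4,0)=6 f(4,2)=4 f(4,4)=1
t=5: f(5,-1)=9 f(5,1)=10 f(5,3)=5 f(5,5)=1
t=6: f(6,-2)=9 f(6,0)=19 f(6,2)=15 f(6,4)=6 f(6,6)=1
t=7: f(7,-1)=28 f(7,1)=34 f(7,3)=21 f(7,5)=7 f(7,7)=1
t=8: f(8,-2)=28 f(8,0)=62 f(8,2)=55 f(8,4)=28 f(8,6)=8 f(8,8)=1
t=9: f(9,-1)=90 f(9,1)=117 f(9,3)=83 f(9,5)=36 f(9,7)=9 f(9,9)=1
Σ_s f(9,s) = 336
P = 336/512 = 21/32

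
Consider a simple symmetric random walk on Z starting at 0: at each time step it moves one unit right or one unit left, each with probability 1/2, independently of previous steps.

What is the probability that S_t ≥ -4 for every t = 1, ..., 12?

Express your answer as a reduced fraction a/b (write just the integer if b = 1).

Answer: 1749/2048

Derivation:
Let f(t,s) = #length-t paths at position s with S_1..S_t all ≥ -4.
f(t,s) = f(t-1,s-1) + f(t-1,s+1) for s ≥ -4; f(t,s) = 0 for s < -4.
t=0: f(0,0)=1
t=1: f(1,-1)=1 f(1,1)=1
t=2: f(2,-2)=1 f(2,0)=2 f(2,2)=1
t=3: f(3,-3)=1 f(3,-1)=3 f(3,1)=3 f(3,3)=1
t=4: f(4,-4)=1 f(4,-2)=4 f(4,0)=6 f(4,2)=4 f(4,4)=1
t=5: f(5,-3)=5 f(5,-1)=10 f(5,1)=10 f(5,3)=5 f(5,5)=1
t=6: f(6,-4)=5 f(6,-2)=15 f(6,0)=20 f(6,2)=15 f(6,4)=6 f(6,6)=1
t=7: f(7,-3)=20 f(7,-1)=35 f(7,1)=35 f(7,3)=21 f(7,5)=7 f(7,7)=1
t=8: f(8,-4)=20 f(8,-2)=55 f(8,0)=70 f(8,2)=56 f(8,4)=28 f(8,6)=8 f(8,8)=1
t=9: f(9,-3)=75 f(9,-1)=125 f(9,1)=126 f(9,3)=84 f(9,5)=36 f(9,7)=9 f(9,9)=1
t=10: f(10,-4)=75 f(10,-2)=200 f(10,0)=251 f(10,2)=210 f(10,4)=120 f(10,6)=45 f(10,8)=10 f(10,10)=1
t=11: f(11,-3)=275 f(11,-1)=451 f(11,1)=461 f(11,3)=330 f(11,5)=165 f(11,7)=55 f(11,9)=11 f(11,11)=1
t=12: f(12,-4)=275 f(12,-2)=726 f(12,0)=912 f(12,2)=791 f(12,4)=495 f(12,6)=220 f(12,8)=66 f(12,10)=12 f(12,12)=1
Σ_s f(12,s) = 3498
P = 3498/4096 = 1749/2048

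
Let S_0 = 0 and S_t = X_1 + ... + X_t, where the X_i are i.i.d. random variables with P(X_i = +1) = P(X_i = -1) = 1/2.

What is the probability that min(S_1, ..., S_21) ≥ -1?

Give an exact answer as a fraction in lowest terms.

Let f(t,s) = #length-t paths at position s with S_1..S_t all ≥ -1.
f(t,s) = f(t-1,s-1) + f(t-1,s+1) for s ≥ -1; f(t,s) = 0 for s < -1.
t=0: f(0,0)=1
t=1: f(1,-1)=1 f(1,1)=1
t=2: f(2,0)=2 f(2,2)=1
t=3: f(3,-1)=2 f(3,1)=3 f(3,3)=1
t=4: f(4,0)=5 f(4,2)=4 f(4,4)=1
t=5: f(5,-1)=5 f(5,1)=9 f(5,3)=5 f(5,5)=1
t=6: f(6,0)=14 f(6,2)=14 f(6,4)=6 f(6,6)=1
t=7: f(7,-1)=14 f(7,1)=28 f(7,3)=20 f(7,5)=7 f(7,7)=1
t=8: f(8,0)=42 f(8,2)=48 f(8,4)=27 f(8,6)=8 f(8,8)=1
t=9: f(9,-1)=42 f(9,1)=90 f(9,3)=75 f(9,5)=35 f(9,7)=9 f(9,9)=1
t=10: f(10,0)=132 f(10,2)=165 f(10,4)=110 f(10,6)=44 f(10,8)=10 f(10,10)=1
t=11: f(11,-1)=132 f(11,1)=297 f(11,3)=275 f(11,5)=154 f(11,7)=54 f(11,9)=11 f(11,11)=1
t=12: f(12,0)=429 f(12,2)=572 f(12,4)=429 f(12,6)=208 f(12,8)=65 f(12,10)=12 f(12,12)=1
t=13: f(13,-1)=429 f(13,1)=1001 f(13,3)=1001 f(13,5)=637 f(13,7)=273 f(13,9)=77 f(13,11)=13 f(13,13)=1
t=14: f(14,0)=1430 f(14,2)=2002 f(14,4)=1638 f(14,6)=910 f(14,8)=350 f(14,10)=90 f(14,12)=14 f(14,14)=1
t=15: f(15,-1)=1430 f(15,1)=3432 f(15,3)=3640 f(15,5)=2548 f(15,7)=1260 f(15,9)=440 f(15,11)=104 f(15,13)=15 f(15,15)=1
t=16: f(16,0)=4862 f(16,2)=7072 f(16,4)=6188 f(16,6)=3808 f(16,8)=1700 f(16,10)=544 f(16,12)=119 f(16,14)=16 f(16,16)=1
t=17: f(17,-1)=4862 f(17,1)=11934 f(17,3)=13260 f(17,5)=9996 f(17,7)=5508 f(17,9)=2244 f(17,11)=663 f(17,13)=135 f(17,15)=17 f(17,17)=1
t=18: f(18,0)=16796 f(18,2)=25194 f(18,4)=23256 f(18,6)=15504 f(18,8)=7752 f(18,10)=2907 f(18,12)=798 f(18,14)=152 f(18,16)=18 f(18,18)=1
t=19: f(19,-1)=16796 f(19,1)=41990 f(19,3)=48450 f(19,5)=38760 f(19,7)=23256 f(19,9)=10659 f(19,11)=3705 f(19,13)=950 f(19,15)=170 f(19,17)=19 f(19,19)=1
t=20: f(20,0)=58786 f(20,2)=90440 f(20,4)=87210 f(20,6)=62016 f(20,8)=33915 f(20,10)=14364 f(20,12)=4655 f(20,14)=1120 f(20,16)=189 f(20,18)=20 f(20,20)=1
t=21: f(21,-1)=58786 f(21,1)=149226 f(21,3)=177650 f(21,5)=149226 f(21,7)=95931 f(21,9)=48279 f(21,11)=19019 f(21,13)=5775 f(21,15)=1309 f(21,17)=209 f(21,19)=21 f(21,21)=1
Σ_s f(21,s) = 705432
P = 705432/2097152 = 88179/262144

Answer: 88179/262144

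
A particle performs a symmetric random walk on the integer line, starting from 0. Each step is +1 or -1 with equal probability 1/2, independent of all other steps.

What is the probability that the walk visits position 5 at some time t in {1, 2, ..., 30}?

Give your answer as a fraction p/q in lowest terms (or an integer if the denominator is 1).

Answer: 194129627/536870912

Derivation:
Count via complement. Let g(t,s) = #length-t paths at position s with S_1..S_t all ≠ 5.
g(t,s) = g(t-1,s-1) + g(t-1,s+1) for s ≠ 5; g(t,5) = 0.
t=0: g(0,0)=1
t=1: g(1,-1)=1 g(1,1)=1
t=2: g(2,-2)=1 g(2,0)=2 g(2,2)=1
t=3: g(3,-3)=1 g(3,-1)=3 g(3,1)=3 g(3,3)=1
t=4: g(4,-4)=1 g(4,-2)=4 g(4,0)=6 g(4,2)=4 g(4,4)=1
t=5: g(5,-5)=1 g(5,-3)=5 g(5,-1)=10 g(5,1)=10 g(5,3)=5
t=6: g(6,-6)=1 g(6,-4)=6 g(6,-2)=15 g(6,0)=20 g(6,2)=15 g(6,4)=5
t=7: g(7,-7)=1 g(7,-5)=7 g(7,-3)=21 g(7,-1)=35 g(7,1)=35 g(7,3)=20
t=8: g(8,-8)=1 g(8,-6)=8 g(8,-4)=28 g(8,-2)=56 g(8,0)=70 g(8,2)=55 g(8,4)=20
t=9: g(9,-9)=1 g(9,-7)=9 g(9,-5)=36 g(9,-3)=84 g(9,-1)=126 g(9,1)=125 g(9,3)=75
t=10: g(10,-10)=1 g(10,-8)=10 g(10,-6)=45 g(10,-4)=120 g(10,-2)=210 g(10,0)=251 g(10,2)=200 g(10,4)=75
t=11: g(11,-11)=1 g(11,-9)=11 g(11,-7)=55 g(11,-5)=165 g(11,-3)=330 g(11,-1)=461 g(11,1)=451 g(11,3)=275
t=12: g(12,-12)=1 g(12,-10)=12 g(12,-8)=66 g(12,-6)=220 g(12,-4)=495 g(12,-2)=791 g(12,0)=912 g(12,2)=726 g(12,4)=275
t=13: g(13,-13)=1 g(13,-11)=13 g(13,-9)=78 g(13,-7)=286 g(13,-5)=715 g(13,-3)=1286 g(13,-1)=1703 g(13,1)=1638 g(13,3)=1001
t=14: g(14,-14)=1 g(14,-12)=14 g(14,-10)=91 g(14,-8)=364 g(14,-6)=1001 g(14,-4)=2001 g(14,-2)=2989 g(14,0)=3341 g(14,2)=2639 g(14,4)=1001
t=15: g(15,-15)=1 g(15,-13)=15 g(15,-11)=105 g(15,-9)=455 g(15,-7)=1365 g(15,-5)=3002 g(15,-3)=4990 g(15,-1)=6330 g(15,1)=5980 g(15,3)=3640
t=16: g(16,-16)=1 g(16,-14)=16 g(16,-12)=120 g(16,-10)=560 g(16,-8)=1820 g(16,-6)=4367 g(16,-4)=7992 g(16,-2)=11320 g(16,0)=12310 g(16,2)=9620 g(16,4)=3640
t=17: g(17,-17)=1 g(17,-15)=17 g(17,-13)=136 g(17,-11)=680 g(17,-9)=2380 g(17,-7)=6187 g(17,-5)=12359 g(17,-3)=19312 g(17,-1)=23630 g(17,1)=21930 g(17,3)=13260
t=18: g(18,-18)=1 g(18,-16)=18 g(18,-14)=153 g(18,-12)=816 g(18,-10)=3060 g(18,-8)=8567 g(18,-6)=18546 g(18,-4)=31671 g(18,-2)=42942 g(18,0)=45560 g(18,2)=35190 g(18,4)=13260
t=19: g(19,-19)=1 g(19,-17)=19 g(19,-15)=171 g(19,-13)=969 g(19,-11)=3876 g(19,-9)=11627 g(19,-7)=27113 g(19,-5)=50217 g(19,-3)=74613 g(19,-1)=88502 g(19,1)=80750 g(19,3)=48450
t=20: g(20,-20)=1 g(20,-18)=20 g(20,-16)=190 g(20,-14)=1140 g(20,-12)=4845 g(20,-10)=15503 g(20,-8)=38740 g(20,-6)=77330 g(20,-4)=124830 g(20,-2)=163115 g(20,0)=169252 g(20,2)=129200 g(20,4)=48450
t=21: g(21,-21)=1 g(21,-19)=21 g(21,-17)=210 g(21,-15)=1330 g(21,-13)=5985 g(21,-11)=20348 g(21,-9)=54243 g(21,-7)=116070 g(21,-5)=202160 g(21,-3)=287945 g(21,-1)=332367 g(21,1)=298452 g(21,3)=177650
t=22: g(22,-22)=1 g(22,-20)=22 g(22,-18)=231 g(22,-16)=1540 g(22,-14)=7315 g(22,-12)=26333 g(22,-10)=74591 g(22,-8)=170313 g(22,-6)=318230 g(22,-4)=490105 g(22,-2)=620312 g(22,0)=630819 g(22,2)=476102 g(22,4)=177650
t=23: g(23,-23)=1 g(23,-21)=23 g(23,-19)=253 g(23,-17)=1771 g(23,-15)=8855 g(23,-13)=33648 g(23,-11)=100924 g(23,-9)=244904 g(23,-7)=488543 g(23,-5)=808335 g(23,-3)=1110417 g(23,-1)=1251131 g(23,1)=1106921 g(23,3)=653752
t=24: g(24,-24)=1 g(24,-22)=24 g(24,-20)=276 g(24,-18)=2024 g(24,-16)=10626 g(24,-14)=42503 g(24,-12)=134572 g(24,-10)=345828 g(24,-8)=733447 g(24,-6)=1296878 g(24,-4)=1918752 g(24,-2)=2361548 g(24,0)=2358052 g(24,2)=1760673 g(24,4)=653752
t=25: g(25,-25)=1 g(25,-23)=25 g(25,-21)=300 g(25,-19)=2300 g(25,-17)=12650 g(25,-15)=53129 g(25,-13)=177075 g(25,-11)=480400 g(25,-9)=1079275 g(25,-7)=2030325 g(25,-5)=3215630 g(25,-3)=4280300 g(25,-1)=4719600 g(25,1)=4118725 g(25,3)=2414425
t=26: g(26,-26)=1 g(26,-24)=26 g(26,-22)=325 g(26,-20)=2600 g(26,-18)=14950 g(26,-16)=65779 g(26,-14)=230204 g(26,-12)=657475 g(26,-10)=1559675 g(26,-8)=3109600 g(26,-6)=5245955 g(26,-4)=7495930 g(26,-2)=8999900 g(26,0)=8838325 g(26,2)=6533150 g(26,4)=2414425
t=27: g(27,-27)=1 g(27,-25)=27 g(27,-23)=351 g(27,-21)=2925 g(27,-19)=17550 g(27,-17)=80729 g(27,-15)=295983 g(27,-13)=887679 g(27,-11)=2217150 g(27,-9)=4669275 g(27,-7)=8355555 g(27,-5)=12741885 g(27,-3)=16495830 g(27,-1)=17838225 g(27,1)=15371475 g(27,3)=8947575
t=28: g(28,-28)=1 g(28,-26)=28 g(28,-24)=378 g(28,-22)=3276 g(28,-20)=20475 g(28,-18)=98279 g(28,-16)=376712 g(28,-14)=1183662 g(28,-12)=3104829 g(28,-10)=6886425 g(28,-8)=13024830 g(28,-6)=21097440 g(28,-4)=29237715 g(28,-2)=34334055 g(28,0)=33209700 g(28,2)=24319050 g(28,4)=8947575
t=29: g(29,-29)=1 g(29,-27)=29 g(29,-25)=406 g(29,-23)=3654 g(29,-21)=23751 g(29,-19)=118754 g(29,-17)=474991 g(29,-15)=1560374 g(29,-13)=4288491 g(29,-11)=9991254 g(29,-9)=19911255 g(29,-7)=34122270 g(29,-5)=50335155 g(29,-3)=63571770 g(29,-1)=67543755 g(29,1)=57528750 g(29,3)=33266625
t=30: g(30,-30)=1 g(30,-28)=30 g(30,-26)=435 g(30,-24)=4060 g(30,-22)=27405 g(30,-20)=142505 g(30,-18)=593745 g(30,-16)=2035365 g(30,-14)=5848865 g(30,-12)=14279745 g(30,-10)=29902509 g(30,-8)=54033525 g(30,-6)=84457425 g(30,-4)=113906925 g(30,-2)=131115525 g(30,0)=125072505 g(30,2)=90795375 g(30,4)=33266625
Paths never hitting 5: Σ_s g(30,s) = 685482570
Paths hitting 5: 2^30 - 685482570 = 388259254
P = 388259254/1073741824 = 194129627/536870912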